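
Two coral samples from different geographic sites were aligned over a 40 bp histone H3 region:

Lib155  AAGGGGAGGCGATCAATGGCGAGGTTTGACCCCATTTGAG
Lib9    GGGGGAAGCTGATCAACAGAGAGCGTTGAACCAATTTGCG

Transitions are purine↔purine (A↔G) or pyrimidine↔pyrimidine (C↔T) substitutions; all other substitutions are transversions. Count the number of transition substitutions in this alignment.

6

Differing sites — 1:A/G (Ti); 2:A/G (Ti); 6:G/A (Ti); 9:G/C (Tv); 10:C/T (Ti); 17:T/C (Ti); 18:G/A (Ti); 20:C/A (Tv); 24:G/C (Tv); 25:T/G (Tv); 30:C/A (Tv); 33:C/A (Tv); 39:A/C (Tv).
Of the 13 differences, 6 transitions and 7 transversions, so the answer is 6.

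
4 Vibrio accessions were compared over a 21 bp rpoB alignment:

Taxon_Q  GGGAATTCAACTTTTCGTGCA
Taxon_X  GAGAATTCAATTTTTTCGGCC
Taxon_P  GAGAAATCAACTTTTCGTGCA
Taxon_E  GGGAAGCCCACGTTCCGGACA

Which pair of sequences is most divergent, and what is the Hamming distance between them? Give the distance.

Pairwise Hamming distances:
  Taxon_Q vs Taxon_X: 6
  Taxon_Q vs Taxon_P: 2
  Taxon_Q vs Taxon_E: 7
  Taxon_X vs Taxon_P: 6
  Taxon_X vs Taxon_E: 11
  Taxon_P vs Taxon_E: 8
The largest is 11, between Taxon_X and Taxon_E.

11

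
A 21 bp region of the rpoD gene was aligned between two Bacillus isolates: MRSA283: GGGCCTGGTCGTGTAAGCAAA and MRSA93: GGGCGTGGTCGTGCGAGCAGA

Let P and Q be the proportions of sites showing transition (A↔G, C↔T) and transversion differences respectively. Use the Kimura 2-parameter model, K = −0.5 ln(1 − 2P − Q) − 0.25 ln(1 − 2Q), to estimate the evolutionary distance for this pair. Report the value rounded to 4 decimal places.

0.2278

Mismatches occur at site 5 (C/G, transversion), site 14 (T/C, transition), site 15 (A/G, transition), site 20 (A/G, transition).
Of the 4 differences, 3 transitions and 1 transversion over 21 sites: P = 3/21 = 0.142857, Q = 1/21 = 0.047619.
d = −0.5·ln(0.666667) − 0.25·ln(0.904762) = −0.5·(-0.405465) − 0.25·(-0.100083) = 0.2278.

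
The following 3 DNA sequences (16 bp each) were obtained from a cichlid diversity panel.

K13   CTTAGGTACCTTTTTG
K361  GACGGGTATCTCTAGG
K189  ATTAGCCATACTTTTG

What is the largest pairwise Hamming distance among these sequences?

Pairwise Hamming distances:
  K13 vs K361: 8
  K13 vs K189: 6
  K361 vs K189: 11
The largest is 11, between K361 and K189.

11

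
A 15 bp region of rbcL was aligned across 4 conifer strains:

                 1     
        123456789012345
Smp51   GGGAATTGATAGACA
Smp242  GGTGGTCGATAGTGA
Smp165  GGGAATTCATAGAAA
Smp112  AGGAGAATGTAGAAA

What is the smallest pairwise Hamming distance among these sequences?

2

Pairwise Hamming distances:
  Smp51 vs Smp242: 6
  Smp51 vs Smp165: 2
  Smp51 vs Smp112: 7
  Smp242 vs Smp165: 7
  Smp242 vs Smp112: 9
  Smp165 vs Smp112: 6
The smallest is 2, between Smp51 and Smp165.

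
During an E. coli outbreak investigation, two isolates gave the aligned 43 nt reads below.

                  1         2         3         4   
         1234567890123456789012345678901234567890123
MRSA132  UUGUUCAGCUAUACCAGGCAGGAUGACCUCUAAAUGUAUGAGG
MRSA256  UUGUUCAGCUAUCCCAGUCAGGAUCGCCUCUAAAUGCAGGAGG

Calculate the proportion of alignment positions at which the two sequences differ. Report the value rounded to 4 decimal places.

Differing sites — 13:A/C; 18:G/U; 25:G/C; 26:A/G; 37:U/C; 39:U/G.
There are 6 differences over 43 sites, so p = 6/43 = 0.1395.

0.1395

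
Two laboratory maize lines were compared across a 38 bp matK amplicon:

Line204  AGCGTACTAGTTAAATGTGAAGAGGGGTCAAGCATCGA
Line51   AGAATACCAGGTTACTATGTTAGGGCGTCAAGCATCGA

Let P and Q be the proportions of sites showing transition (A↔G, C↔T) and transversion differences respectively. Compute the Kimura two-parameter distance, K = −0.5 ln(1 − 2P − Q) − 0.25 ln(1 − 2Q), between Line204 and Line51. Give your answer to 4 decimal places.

0.4114

Mismatches occur at site 3 (C/A, transversion), site 4 (G/A, transition), site 8 (T/C, transition), site 11 (T/G, transversion), site 13 (A/T, transversion), site 15 (A/C, transversion), site 17 (G/A, transition), site 20 (A/T, transversion), site 21 (A/T, transversion), site 22 (G/A, transition), site 23 (A/G, transition), site 26 (G/C, transversion).
Of the 12 differences, 5 transitions and 7 transversions over 38 sites: P = 5/38 = 0.131579, Q = 7/38 = 0.184211.
d = −0.5·ln(0.552631) − 0.25·ln(0.631578) = −0.5·(-0.593065) − 0.25·(-0.459534) = 0.4114.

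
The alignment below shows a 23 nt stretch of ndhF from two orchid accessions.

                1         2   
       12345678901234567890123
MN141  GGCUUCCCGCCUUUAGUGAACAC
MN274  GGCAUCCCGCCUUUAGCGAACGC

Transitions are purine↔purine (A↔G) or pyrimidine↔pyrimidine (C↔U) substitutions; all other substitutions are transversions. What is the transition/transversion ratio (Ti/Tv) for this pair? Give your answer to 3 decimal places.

The sequences differ at positions 4 (U/A, transversion), 17 (U/C, transition), 22 (A/G, transition).
Of the 3 differences, 2 transitions and 1 transversion, so Ti/Tv = 2/1 = 2.000.

2.000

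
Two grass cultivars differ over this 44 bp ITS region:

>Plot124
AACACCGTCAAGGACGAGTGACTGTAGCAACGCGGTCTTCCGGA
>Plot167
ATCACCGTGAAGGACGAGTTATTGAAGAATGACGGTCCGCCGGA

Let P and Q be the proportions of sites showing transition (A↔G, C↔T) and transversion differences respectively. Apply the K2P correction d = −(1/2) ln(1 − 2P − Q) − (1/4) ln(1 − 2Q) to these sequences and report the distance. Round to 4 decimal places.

0.3045

Mismatches occur at site 2 (A→T, transversion), site 9 (C→G, transversion), site 20 (G→T, transversion), site 22 (C→T, transition), site 25 (T→A, transversion), site 28 (C→A, transversion), site 30 (A→T, transversion), site 31 (C→G, transversion), site 32 (G→A, transition), site 38 (T→C, transition), site 39 (T→G, transversion).
Of the 11 differences, 3 transitions and 8 transversions over 44 sites: P = 3/44 = 0.068182, Q = 8/44 = 0.181818.
d = −0.5·ln(0.681818) − 0.25·ln(0.636364) = −0.5·(-0.382993) − 0.25·(-0.451985) = 0.3045.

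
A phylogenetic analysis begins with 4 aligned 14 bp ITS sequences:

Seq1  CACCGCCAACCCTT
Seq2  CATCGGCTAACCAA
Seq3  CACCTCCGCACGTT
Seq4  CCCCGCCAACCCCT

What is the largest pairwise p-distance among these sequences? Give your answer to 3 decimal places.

Pairwise Hamming distances:
  Seq1 vs Seq2: 6
  Seq1 vs Seq3: 5
  Seq1 vs Seq4: 2
  Seq2 vs Seq3: 8
  Seq2 vs Seq4: 7
  Seq3 vs Seq4: 7
The largest is 8 mismatches, between Seq2 and Seq3; p = 8/14 = 0.571.

0.571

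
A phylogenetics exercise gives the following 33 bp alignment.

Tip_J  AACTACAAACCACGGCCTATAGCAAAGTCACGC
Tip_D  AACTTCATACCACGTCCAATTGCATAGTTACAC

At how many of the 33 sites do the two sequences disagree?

The sequences differ at positions 5 (A/T), 8 (A/T), 15 (G/T), 18 (T/A), 21 (A/T), 25 (A/T), 29 (C/T), 32 (G/A).
That gives 8 mismatches out of 33 aligned sites, so the Hamming distance is 8.

8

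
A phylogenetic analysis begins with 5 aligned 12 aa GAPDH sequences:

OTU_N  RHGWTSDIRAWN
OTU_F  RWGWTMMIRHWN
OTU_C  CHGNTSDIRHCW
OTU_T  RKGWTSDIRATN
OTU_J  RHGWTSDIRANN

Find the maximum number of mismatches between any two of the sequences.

7

Pairwise Hamming distances:
  OTU_N vs OTU_F: 4
  OTU_N vs OTU_C: 5
  OTU_N vs OTU_T: 2
  OTU_N vs OTU_J: 1
  OTU_F vs OTU_C: 7
  OTU_F vs OTU_T: 5
  OTU_F vs OTU_J: 5
  OTU_C vs OTU_T: 6
  OTU_C vs OTU_J: 5
  OTU_T vs OTU_J: 2
The largest is 7, between OTU_F and OTU_C.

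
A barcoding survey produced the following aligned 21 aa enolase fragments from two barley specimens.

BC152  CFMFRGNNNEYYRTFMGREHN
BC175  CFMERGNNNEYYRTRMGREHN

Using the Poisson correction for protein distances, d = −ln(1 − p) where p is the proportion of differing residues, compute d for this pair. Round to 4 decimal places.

Differing sites — 4:F/E; 15:F/R.
p = 2/21 = 0.095238.
d = −ln(1 − 0.095238) = −ln(0.904762) = 0.1001.

0.1001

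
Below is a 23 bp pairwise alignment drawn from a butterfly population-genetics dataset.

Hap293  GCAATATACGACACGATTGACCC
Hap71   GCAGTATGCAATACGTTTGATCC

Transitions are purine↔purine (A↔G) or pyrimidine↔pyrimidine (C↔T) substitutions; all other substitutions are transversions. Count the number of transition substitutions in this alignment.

Mismatches occur at site 4 (A↔G, transition), site 8 (A↔G, transition), site 10 (G↔A, transition), site 12 (C↔T, transition), site 16 (A↔T, transversion), site 21 (C↔T, transition).
Of the 6 differences, 5 transitions and 1 transversion, so the answer is 5.

5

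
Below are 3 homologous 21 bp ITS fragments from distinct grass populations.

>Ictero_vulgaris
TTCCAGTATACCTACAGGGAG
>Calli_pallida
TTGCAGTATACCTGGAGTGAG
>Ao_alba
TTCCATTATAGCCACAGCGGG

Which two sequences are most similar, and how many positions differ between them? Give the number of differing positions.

4

Pairwise Hamming distances:
  Ictero_vulgaris vs Calli_pallida: 4
  Ictero_vulgaris vs Ao_alba: 5
  Calli_pallida vs Ao_alba: 8
The smallest is 4, between Ictero_vulgaris and Calli_pallida.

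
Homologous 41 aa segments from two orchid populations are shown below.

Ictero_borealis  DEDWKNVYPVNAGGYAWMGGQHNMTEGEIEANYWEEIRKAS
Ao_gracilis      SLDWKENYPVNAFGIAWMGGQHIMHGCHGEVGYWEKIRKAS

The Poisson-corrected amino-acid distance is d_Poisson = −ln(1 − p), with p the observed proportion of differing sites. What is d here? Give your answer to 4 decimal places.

Mismatches occur at site 1 (D/S), site 2 (E/L), site 6 (N/E), site 7 (V/N), site 13 (G/F), site 15 (Y/I), site 23 (N/I), site 25 (T/H), site 26 (E/G), site 27 (G/C), site 28 (E/H), site 29 (I/G), site 31 (A/V), site 32 (N/G), site 36 (E/K).
p = 15/41 = 0.365854.
d = −ln(1 − 0.365854) = −ln(0.634146) = 0.4555.

0.4555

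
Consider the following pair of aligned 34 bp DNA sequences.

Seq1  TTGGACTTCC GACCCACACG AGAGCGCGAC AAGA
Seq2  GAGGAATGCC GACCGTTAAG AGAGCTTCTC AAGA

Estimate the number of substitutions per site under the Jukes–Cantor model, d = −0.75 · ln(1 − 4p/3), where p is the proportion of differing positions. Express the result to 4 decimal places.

0.4770

The sequences differ at positions 1 (T/G), 2 (T/A), 6 (C/A), 8 (T/G), 15 (C/G), 16 (A/T), 17 (C/T), 19 (C/A), 26 (G/T), 27 (C/T), 28 (G/C), 29 (A/T).
p = 12/34 = 0.352941.
d = −0.75 · ln(1 − (4/3)·0.352941) = −0.75 · ln(0.529412) = −0.75 · (-0.635988) = 0.4770.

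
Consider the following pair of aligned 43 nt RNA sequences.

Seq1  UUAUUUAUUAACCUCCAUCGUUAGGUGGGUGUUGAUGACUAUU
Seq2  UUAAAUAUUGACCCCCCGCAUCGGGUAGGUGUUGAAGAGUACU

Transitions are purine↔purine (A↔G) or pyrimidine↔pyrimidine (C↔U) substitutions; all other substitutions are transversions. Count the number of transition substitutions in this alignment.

7

Mismatches occur at site 4 (U↔A, transversion), site 5 (U↔A, transversion), site 10 (A↔G, transition), site 14 (U↔C, transition), site 17 (A↔C, transversion), site 18 (U↔G, transversion), site 20 (G↔A, transition), site 22 (U↔C, transition), site 23 (A↔G, transition), site 27 (G↔A, transition), site 36 (U↔A, transversion), site 39 (C↔G, transversion), site 42 (U↔C, transition).
Of the 13 differences, 7 transitions and 6 transversions, so the answer is 7.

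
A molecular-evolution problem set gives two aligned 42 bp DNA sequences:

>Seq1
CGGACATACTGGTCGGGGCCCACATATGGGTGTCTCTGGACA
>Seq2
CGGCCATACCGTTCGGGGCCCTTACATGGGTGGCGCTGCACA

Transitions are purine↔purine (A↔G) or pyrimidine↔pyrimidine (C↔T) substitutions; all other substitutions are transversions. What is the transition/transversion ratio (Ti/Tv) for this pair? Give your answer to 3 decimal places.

0.500

Differing sites — 4:A/C (Tv); 10:T/C (Ti); 12:G/T (Tv); 22:A/T (Tv); 23:C/T (Ti); 25:T/C (Ti); 33:T/G (Tv); 35:T/G (Tv); 39:G/C (Tv).
Of the 9 differences, 3 transitions and 6 transversions, so Ti/Tv = 3/6 = 0.500.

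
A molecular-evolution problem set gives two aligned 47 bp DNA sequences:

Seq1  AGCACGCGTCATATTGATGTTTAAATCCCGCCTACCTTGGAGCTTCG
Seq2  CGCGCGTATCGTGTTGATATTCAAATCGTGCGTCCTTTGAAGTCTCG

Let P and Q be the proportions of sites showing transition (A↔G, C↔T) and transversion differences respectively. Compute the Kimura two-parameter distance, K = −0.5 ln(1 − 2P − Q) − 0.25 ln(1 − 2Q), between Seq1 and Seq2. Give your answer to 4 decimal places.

Mismatches occur at site 1 (A/C, transversion), site 4 (A/G, transition), site 7 (C/T, transition), site 8 (G/A, transition), site 11 (A/G, transition), site 13 (A/G, transition), site 19 (G/A, transition), site 22 (T/C, transition), site 28 (C/G, transversion), site 29 (C/T, transition), site 32 (C/G, transversion), site 34 (A/C, transversion), site 36 (C/T, transition), site 40 (G/A, transition), site 43 (C/T, transition), site 44 (T/C, transition).
Of the 16 differences, 12 transitions and 4 transversions over 47 sites: P = 12/47 = 0.255319, Q = 4/47 = 0.085106.
d = −0.5·ln(0.404256) − 0.25·ln(0.829788) = −0.5·(-0.905707) − 0.25·(-0.186585) = 0.4995.

0.4995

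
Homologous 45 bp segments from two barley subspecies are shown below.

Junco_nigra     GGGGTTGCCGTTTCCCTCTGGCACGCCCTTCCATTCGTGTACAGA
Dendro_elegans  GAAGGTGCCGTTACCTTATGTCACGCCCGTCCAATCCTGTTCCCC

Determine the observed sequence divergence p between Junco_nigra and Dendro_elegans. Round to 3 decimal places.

Differing sites — 2:G/A; 3:G/A; 5:T/G; 13:T/A; 16:C/T; 18:C/A; 21:G/T; 29:T/G; 34:T/A; 37:G/C; 41:A/T; 43:A/C; 44:G/C; 45:A/C.
There are 14 differences over 45 sites, so p = 14/45 = 0.311.

0.311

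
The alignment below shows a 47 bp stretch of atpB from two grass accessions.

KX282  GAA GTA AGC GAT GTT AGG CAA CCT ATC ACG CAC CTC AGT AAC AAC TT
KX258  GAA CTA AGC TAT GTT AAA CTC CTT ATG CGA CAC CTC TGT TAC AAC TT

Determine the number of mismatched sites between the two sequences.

Differing sites — 4:G/C; 10:G/T; 17:G/A; 18:G/A; 20:A/T; 21:A/C; 23:C/T; 27:C/G; 28:A/C; 29:C/G; 30:G/A; 37:A/T; 40:A/T.
That gives 13 mismatches out of 47 aligned sites, so the Hamming distance is 13.

13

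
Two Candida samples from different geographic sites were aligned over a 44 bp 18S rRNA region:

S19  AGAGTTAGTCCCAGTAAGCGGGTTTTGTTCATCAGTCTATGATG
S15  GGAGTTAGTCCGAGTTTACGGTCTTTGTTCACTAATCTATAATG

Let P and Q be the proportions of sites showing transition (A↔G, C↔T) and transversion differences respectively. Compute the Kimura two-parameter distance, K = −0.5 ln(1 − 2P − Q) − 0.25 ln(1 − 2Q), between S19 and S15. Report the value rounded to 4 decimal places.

Differing sites — 1:A/G (Ti); 12:C/G (Tv); 16:A/T (Tv); 17:A/T (Tv); 18:G/A (Ti); 22:G/T (Tv); 23:T/C (Ti); 32:T/C (Ti); 33:C/T (Ti); 35:G/A (Ti); 41:G/A (Ti).
Of the 11 differences, 7 transitions and 4 transversions over 44 sites: P = 7/44 = 0.159091, Q = 4/44 = 0.090909.
d = −0.5·ln(0.590909) − 0.25·ln(0.818182) = −0.5·(-0.526093) − 0.25·(-0.200670) = 0.3132.

0.3132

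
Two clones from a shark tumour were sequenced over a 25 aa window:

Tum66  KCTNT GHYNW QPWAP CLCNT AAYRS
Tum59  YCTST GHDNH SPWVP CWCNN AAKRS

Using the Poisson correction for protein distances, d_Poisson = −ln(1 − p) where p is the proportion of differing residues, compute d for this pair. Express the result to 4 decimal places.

The sequences differ at positions 1 (K/Y), 4 (N/S), 8 (Y/D), 10 (W/H), 11 (Q/S), 14 (A/V), 17 (L/W), 20 (T/N), 23 (Y/K).
p = 9/25 = 0.360000.
d = −ln(1 − 0.360000) = −ln(0.640000) = 0.4463.

0.4463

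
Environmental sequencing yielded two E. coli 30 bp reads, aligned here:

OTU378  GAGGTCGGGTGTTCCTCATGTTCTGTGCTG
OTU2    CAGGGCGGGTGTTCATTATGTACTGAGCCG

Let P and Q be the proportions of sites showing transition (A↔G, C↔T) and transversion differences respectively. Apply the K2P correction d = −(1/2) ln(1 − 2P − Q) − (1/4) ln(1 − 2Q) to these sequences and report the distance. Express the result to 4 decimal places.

Mismatches occur at site 1 (G↔C, transversion), site 5 (T↔G, transversion), site 15 (C↔A, transversion), site 17 (C↔T, transition), site 22 (T↔A, transversion), site 26 (T↔A, transversion), site 29 (T↔C, transition).
Of the 7 differences, 2 transitions and 5 transversions over 30 sites: P = 2/30 = 0.066667, Q = 5/30 = 0.166667.
d = −0.5·ln(0.699999) − 0.25·ln(0.666666) = −0.5·(-0.356676) − 0.25·(-0.405466) = 0.2797.

0.2797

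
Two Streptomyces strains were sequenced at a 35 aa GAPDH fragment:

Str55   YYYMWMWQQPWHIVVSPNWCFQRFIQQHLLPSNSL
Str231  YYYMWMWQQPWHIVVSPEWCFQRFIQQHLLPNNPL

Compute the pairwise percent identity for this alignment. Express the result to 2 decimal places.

Mismatches occur at site 18 (N/E), site 32 (S/N), site 34 (S/P).
32 of the 35 sites match, so the percent identity is 32/35 × 100 = 91.43%.

91.43%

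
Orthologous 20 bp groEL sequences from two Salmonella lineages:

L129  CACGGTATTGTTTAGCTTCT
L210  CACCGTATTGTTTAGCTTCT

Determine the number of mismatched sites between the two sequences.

Differing sites — 4:G/C.
That gives 1 mismatch out of 20 aligned sites, so the Hamming distance is 1.

1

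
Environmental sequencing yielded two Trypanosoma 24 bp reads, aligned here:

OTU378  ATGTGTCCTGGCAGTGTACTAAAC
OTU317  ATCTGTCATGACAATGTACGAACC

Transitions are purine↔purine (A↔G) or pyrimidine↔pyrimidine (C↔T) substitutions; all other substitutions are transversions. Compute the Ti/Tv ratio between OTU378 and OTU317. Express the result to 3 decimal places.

0.500

The sequences differ at positions 3 (G/C, transversion), 8 (C/A, transversion), 11 (G/A, transition), 14 (G/A, transition), 20 (T/G, transversion), 23 (A/C, transversion).
Of the 6 differences, 2 transitions and 4 transversions, so Ti/Tv = 2/4 = 0.500.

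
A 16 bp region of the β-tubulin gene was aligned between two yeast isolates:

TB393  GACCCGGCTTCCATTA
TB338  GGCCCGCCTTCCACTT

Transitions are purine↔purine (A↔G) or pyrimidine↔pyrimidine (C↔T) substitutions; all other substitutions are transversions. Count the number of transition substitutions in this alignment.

2

Differing sites — 2:A/G (Ti); 7:G/C (Tv); 14:T/C (Ti); 16:A/T (Tv).
Of the 4 differences, 2 transitions and 2 transversions, so the answer is 2.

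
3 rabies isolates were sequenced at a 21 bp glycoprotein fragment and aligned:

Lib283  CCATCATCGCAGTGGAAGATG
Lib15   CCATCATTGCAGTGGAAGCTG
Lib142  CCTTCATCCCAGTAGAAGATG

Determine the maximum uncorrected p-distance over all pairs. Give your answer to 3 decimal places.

Pairwise Hamming distances:
  Lib283 vs Lib15: 2
  Lib283 vs Lib142: 3
  Lib15 vs Lib142: 5
The largest is 5 mismatches, between Lib15 and Lib142; p = 5/21 = 0.238.

0.238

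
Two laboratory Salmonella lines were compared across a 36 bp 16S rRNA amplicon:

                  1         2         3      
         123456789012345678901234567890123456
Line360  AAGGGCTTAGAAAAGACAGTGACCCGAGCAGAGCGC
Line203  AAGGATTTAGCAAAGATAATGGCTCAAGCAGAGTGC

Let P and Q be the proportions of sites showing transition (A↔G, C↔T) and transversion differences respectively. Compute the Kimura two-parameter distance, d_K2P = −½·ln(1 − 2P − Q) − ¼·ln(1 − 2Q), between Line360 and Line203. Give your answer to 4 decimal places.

0.3338

Differing sites — 5:G/A (Ti); 6:C/T (Ti); 11:A/C (Tv); 17:C/T (Ti); 19:G/A (Ti); 22:A/G (Ti); 24:C/T (Ti); 26:G/A (Ti); 34:C/T (Ti).
Of the 9 differences, 8 transitions and 1 transversion over 36 sites: P = 8/36 = 0.222222, Q = 1/36 = 0.027778.
d = −0.5·ln(0.527778) − 0.25·ln(0.944444) = −0.5·(-0.639080) − 0.25·(-0.057159) = 0.3338.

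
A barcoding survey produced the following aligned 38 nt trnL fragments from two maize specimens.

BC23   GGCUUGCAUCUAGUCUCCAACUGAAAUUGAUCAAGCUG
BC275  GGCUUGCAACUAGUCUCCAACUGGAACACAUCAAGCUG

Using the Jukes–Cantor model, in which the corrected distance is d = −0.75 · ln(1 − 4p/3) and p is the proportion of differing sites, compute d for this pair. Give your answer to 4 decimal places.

0.1447

Mismatches occur at site 9 (U→A), site 24 (A→G), site 27 (U→C), site 28 (U→A), site 29 (G→C).
p = 5/38 = 0.131579.
d = −0.75 · ln(1 − (4/3)·0.131579) = −0.75 · ln(0.824561) = −0.75 · (-0.192904) = 0.1447.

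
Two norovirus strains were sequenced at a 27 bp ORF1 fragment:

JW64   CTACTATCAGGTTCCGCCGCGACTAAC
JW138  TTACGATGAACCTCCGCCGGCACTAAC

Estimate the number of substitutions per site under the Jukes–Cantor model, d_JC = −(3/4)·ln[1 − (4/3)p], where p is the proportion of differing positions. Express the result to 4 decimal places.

The sequences differ at positions 1 (C/T), 5 (T/G), 8 (C/G), 10 (G/A), 11 (G/C), 12 (T/C), 20 (C/G), 21 (G/C).
p = 8/27 = 0.296296.
d = −0.75 · ln(1 − (4/3)·0.296296) = −0.75 · ln(0.604939) = −0.75 · (-0.502628) = 0.3770.

0.3770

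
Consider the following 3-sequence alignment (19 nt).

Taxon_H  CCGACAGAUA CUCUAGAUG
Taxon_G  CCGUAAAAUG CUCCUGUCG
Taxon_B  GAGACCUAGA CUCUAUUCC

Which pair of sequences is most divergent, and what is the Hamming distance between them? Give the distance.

Pairwise Hamming distances:
  Taxon_H vs Taxon_G: 8
  Taxon_H vs Taxon_B: 9
  Taxon_G vs Taxon_B: 12
The largest is 12, between Taxon_G and Taxon_B.

12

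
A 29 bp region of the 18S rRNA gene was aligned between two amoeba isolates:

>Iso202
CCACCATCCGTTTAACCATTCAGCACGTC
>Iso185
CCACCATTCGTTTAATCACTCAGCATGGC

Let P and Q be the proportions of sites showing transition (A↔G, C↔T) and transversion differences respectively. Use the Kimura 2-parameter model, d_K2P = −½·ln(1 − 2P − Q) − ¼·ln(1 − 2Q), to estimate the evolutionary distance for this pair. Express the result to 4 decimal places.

0.2036

The sequences differ at positions 8 (C/T, transition), 16 (C/T, transition), 19 (T/C, transition), 26 (C/T, transition), 28 (T/G, transversion).
Of the 5 differences, 4 transitions and 1 transversion over 29 sites: P = 4/29 = 0.137931, Q = 1/29 = 0.034483.
d = −0.5·ln(0.689655) − 0.25·ln(0.931034) = −0.5·(-0.371564) − 0.25·(-0.071459) = 0.2036.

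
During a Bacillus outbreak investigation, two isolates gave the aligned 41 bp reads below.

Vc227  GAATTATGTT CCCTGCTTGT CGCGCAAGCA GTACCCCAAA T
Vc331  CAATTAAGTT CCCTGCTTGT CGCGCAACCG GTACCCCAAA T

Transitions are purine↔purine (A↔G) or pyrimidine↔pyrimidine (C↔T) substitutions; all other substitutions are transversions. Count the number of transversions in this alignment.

Differing sites — 1:G/C (Tv); 7:T/A (Tv); 28:G/C (Tv); 30:A/G (Ti).
Of the 4 differences, 1 transition and 3 transversions, so the answer is 3.

3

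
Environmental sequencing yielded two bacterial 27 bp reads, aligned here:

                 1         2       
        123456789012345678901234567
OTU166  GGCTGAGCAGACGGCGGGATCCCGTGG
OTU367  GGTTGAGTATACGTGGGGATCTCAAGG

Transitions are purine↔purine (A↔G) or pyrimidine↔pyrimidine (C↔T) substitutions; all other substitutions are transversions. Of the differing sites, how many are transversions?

Differing sites — 3:C/T (Ti); 8:C/T (Ti); 10:G/T (Tv); 14:G/T (Tv); 15:C/G (Tv); 22:C/T (Ti); 24:G/A (Ti); 25:T/A (Tv).
Of the 8 differences, 4 transitions and 4 transversions, so the answer is 4.

4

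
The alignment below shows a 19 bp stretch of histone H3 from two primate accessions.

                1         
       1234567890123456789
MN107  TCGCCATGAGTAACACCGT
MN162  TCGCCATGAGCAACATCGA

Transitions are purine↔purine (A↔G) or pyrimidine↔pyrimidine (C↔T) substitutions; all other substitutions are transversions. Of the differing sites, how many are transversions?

Mismatches occur at site 11 (T/C, transition), site 16 (C/T, transition), site 19 (T/A, transversion).
Of the 3 differences, 2 transitions and 1 transversion, so the answer is 1.

1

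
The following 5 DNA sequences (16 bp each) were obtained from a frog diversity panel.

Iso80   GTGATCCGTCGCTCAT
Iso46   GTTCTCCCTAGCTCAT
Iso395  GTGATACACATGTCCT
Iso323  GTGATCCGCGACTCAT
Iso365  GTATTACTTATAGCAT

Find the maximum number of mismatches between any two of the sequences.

9

Pairwise Hamming distances:
  Iso80 vs Iso46: 4
  Iso80 vs Iso395: 7
  Iso80 vs Iso323: 3
  Iso80 vs Iso365: 8
  Iso46 vs Iso395: 8
  Iso46 vs Iso323: 6
  Iso46 vs Iso365: 7
  Iso395 vs Iso323: 6
  Iso395 vs Iso365: 7
  Iso323 vs Iso365: 9
The largest is 9, between Iso323 and Iso365.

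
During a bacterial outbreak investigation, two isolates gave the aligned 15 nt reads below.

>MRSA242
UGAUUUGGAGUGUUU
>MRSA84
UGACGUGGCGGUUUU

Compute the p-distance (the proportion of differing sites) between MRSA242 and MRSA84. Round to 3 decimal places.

Mismatches occur at site 4 (U/C), site 5 (U/G), site 9 (A/C), site 11 (U/G), site 12 (G/U).
There are 5 differences over 15 sites, so p = 5/15 = 0.333.

0.333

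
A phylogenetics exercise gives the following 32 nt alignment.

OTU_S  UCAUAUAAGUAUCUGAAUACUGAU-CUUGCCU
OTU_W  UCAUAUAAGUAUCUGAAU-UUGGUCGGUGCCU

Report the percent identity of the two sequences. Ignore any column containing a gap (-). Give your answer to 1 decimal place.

86.7%

Excluding the 2 gap columns leaves 30 comparable sites.
Mismatches occur at site 20 (C/U), site 23 (A/G), site 26 (C/G), site 27 (U/G).
26 of the 30 comparable sites match, so the percent identity is 26/30 × 100 = 86.7%.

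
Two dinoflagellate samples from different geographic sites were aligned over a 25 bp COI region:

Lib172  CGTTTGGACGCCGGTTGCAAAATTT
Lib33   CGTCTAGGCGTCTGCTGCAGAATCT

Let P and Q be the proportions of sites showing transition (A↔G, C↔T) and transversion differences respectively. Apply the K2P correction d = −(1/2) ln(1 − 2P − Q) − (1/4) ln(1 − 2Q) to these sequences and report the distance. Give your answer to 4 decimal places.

Differing sites — 4:T/C (Ti); 6:G/A (Ti); 8:A/G (Ti); 11:C/T (Ti); 13:G/T (Tv); 15:T/C (Ti); 20:A/G (Ti); 24:T/C (Ti).
Of the 8 differences, 7 transitions and 1 transversion over 25 sites: P = 7/25 = 0.280000, Q = 1/25 = 0.040000.
d = −0.5·ln(0.400000) − 0.25·ln(0.920000) = −0.5·(-0.916291) − 0.25·(-0.083382) = 0.4790.

0.4790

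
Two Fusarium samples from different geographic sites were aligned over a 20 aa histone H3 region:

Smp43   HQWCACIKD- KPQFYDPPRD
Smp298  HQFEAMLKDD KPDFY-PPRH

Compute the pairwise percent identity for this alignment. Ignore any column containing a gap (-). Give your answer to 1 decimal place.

66.7%

Excluding the 2 gap columns leaves 18 comparable sites.
Differing sites — 3:W/F; 4:C/E; 6:C/M; 7:I/L; 13:Q/D; 20:D/H.
12 of the 18 comparable sites match, so the percent identity is 12/18 × 100 = 66.7%.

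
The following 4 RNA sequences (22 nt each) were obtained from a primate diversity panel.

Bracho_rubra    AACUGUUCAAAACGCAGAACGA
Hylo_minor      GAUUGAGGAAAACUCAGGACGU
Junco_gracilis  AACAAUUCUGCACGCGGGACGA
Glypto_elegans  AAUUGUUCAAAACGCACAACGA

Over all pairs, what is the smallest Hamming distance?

Pairwise Hamming distances:
  Bracho_rubra vs Hylo_minor: 8
  Bracho_rubra vs Junco_gracilis: 7
  Bracho_rubra vs Glypto_elegans: 2
  Hylo_minor vs Junco_gracilis: 13
  Hylo_minor vs Glypto_elegans: 8
  Junco_gracilis vs Glypto_elegans: 9
The smallest is 2, between Bracho_rubra and Glypto_elegans.

2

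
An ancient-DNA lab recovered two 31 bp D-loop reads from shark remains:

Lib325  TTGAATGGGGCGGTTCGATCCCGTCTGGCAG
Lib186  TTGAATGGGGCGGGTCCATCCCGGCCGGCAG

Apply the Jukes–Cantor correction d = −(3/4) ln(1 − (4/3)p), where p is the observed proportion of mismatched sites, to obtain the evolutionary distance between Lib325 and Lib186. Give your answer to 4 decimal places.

0.1416

Differing sites — 14:T/G; 17:G/C; 24:T/G; 26:T/C.
p = 4/31 = 0.129032.
d = −0.75 · ln(1 − (4/3)·0.129032) = −0.75 · ln(0.827957) = −0.75 · (-0.188794) = 0.1416.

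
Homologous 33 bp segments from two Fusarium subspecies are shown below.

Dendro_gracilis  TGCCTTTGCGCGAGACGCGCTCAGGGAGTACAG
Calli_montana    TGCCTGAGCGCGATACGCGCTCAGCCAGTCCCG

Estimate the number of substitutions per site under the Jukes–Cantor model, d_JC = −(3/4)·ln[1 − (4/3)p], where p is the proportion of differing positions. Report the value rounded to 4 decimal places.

0.2493

Differing sites — 6:T/G; 7:T/A; 14:G/T; 25:G/C; 26:G/C; 30:A/C; 32:A/C.
p = 7/33 = 0.212121.
d = −0.75 · ln(1 − (4/3)·0.212121) = −0.75 · ln(0.717172) = −0.75 · (-0.332440) = 0.2493.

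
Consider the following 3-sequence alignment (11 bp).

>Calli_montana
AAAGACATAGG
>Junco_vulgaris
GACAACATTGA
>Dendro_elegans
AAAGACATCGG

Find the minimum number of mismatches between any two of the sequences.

Pairwise Hamming distances:
  Calli_montana vs Junco_vulgaris: 5
  Calli_montana vs Dendro_elegans: 1
  Junco_vulgaris vs Dendro_elegans: 5
The smallest is 1, between Calli_montana and Dendro_elegans.

1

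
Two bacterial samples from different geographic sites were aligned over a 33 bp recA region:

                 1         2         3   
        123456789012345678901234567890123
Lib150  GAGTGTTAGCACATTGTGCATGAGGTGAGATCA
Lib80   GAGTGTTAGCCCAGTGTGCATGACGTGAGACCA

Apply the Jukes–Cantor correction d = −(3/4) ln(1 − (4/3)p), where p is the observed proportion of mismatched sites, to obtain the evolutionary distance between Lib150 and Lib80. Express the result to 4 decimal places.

0.1322

Mismatches occur at site 11 (A→C), site 14 (T→G), site 24 (G→C), site 31 (T→C).
p = 4/33 = 0.121212.
d = −0.75 · ln(1 − (4/3)·0.121212) = −0.75 · ln(0.838384) = −0.75 · (-0.176279) = 0.1322.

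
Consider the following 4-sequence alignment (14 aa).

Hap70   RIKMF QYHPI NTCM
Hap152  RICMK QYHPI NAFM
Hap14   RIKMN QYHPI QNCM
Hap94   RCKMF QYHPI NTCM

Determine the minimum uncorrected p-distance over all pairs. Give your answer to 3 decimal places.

Pairwise Hamming distances:
  Hap70 vs Hap152: 4
  Hap70 vs Hap14: 3
  Hap70 vs Hap94: 1
  Hap152 vs Hap14: 5
  Hap152 vs Hap94: 5
  Hap14 vs Hap94: 4
The smallest is 1 mismatch, between Hap70 and Hap94; p = 1/14 = 0.071.

0.071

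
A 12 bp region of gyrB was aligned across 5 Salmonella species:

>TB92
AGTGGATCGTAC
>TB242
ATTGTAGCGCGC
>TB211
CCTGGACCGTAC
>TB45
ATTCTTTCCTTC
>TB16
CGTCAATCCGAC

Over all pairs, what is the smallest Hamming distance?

Pairwise Hamming distances:
  TB92 vs TB242: 5
  TB92 vs TB211: 3
  TB92 vs TB45: 6
  TB92 vs TB16: 5
  TB242 vs TB211: 6
  TB242 vs TB45: 6
  TB242 vs TB16: 8
  TB211 vs TB45: 8
  TB211 vs TB16: 6
  TB45 vs TB16: 6
The smallest is 3, between TB92 and TB211.

3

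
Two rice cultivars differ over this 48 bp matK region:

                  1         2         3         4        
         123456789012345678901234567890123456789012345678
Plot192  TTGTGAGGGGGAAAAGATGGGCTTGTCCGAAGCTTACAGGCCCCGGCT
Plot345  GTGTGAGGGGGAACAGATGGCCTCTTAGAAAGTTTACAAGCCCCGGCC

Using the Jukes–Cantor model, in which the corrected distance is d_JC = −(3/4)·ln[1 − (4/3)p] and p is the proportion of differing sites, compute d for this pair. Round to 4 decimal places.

0.2735

Mismatches occur at site 1 (T↔G), site 14 (A↔C), site 21 (G↔C), site 24 (T↔C), site 25 (G↔T), site 27 (C↔A), site 28 (C↔G), site 29 (G↔A), site 33 (C↔T), site 39 (G↔A), site 48 (T↔C).
p = 11/48 = 0.229167.
d = −0.75 · ln(1 − (4/3)·0.229167) = −0.75 · ln(0.694444) = −0.75 · (-0.364644) = 0.2735.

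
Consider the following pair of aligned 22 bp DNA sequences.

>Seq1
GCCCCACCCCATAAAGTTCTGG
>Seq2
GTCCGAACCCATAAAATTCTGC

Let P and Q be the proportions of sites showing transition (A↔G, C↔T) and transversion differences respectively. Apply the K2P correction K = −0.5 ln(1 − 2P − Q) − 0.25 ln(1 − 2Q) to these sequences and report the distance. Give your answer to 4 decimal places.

Mismatches occur at site 2 (C→T, transition), site 5 (C→G, transversion), site 7 (C→A, transversion), site 16 (G→A, transition), site 22 (G→C, transversion).
Of the 5 differences, 2 transitions and 3 transversions over 22 sites: P = 2/22 = 0.090909, Q = 3/22 = 0.136364.
d = −0.5·ln(0.681818) − 0.25·ln(0.727272) = −0.5·(-0.382993) − 0.25·(-0.318455) = 0.2711.

0.2711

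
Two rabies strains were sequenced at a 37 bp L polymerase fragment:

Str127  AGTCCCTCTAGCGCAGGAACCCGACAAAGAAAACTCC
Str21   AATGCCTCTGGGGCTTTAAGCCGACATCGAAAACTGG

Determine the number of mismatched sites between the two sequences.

Mismatches occur at site 2 (G→A), site 4 (C→G), site 10 (A→G), site 12 (C→G), site 15 (A→T), site 16 (G→T), site 17 (G→T), site 20 (C→G), site 27 (A→T), site 28 (A→C), site 36 (C→G), site 37 (C→G).
That gives 12 mismatches out of 37 aligned sites, so the Hamming distance is 12.

12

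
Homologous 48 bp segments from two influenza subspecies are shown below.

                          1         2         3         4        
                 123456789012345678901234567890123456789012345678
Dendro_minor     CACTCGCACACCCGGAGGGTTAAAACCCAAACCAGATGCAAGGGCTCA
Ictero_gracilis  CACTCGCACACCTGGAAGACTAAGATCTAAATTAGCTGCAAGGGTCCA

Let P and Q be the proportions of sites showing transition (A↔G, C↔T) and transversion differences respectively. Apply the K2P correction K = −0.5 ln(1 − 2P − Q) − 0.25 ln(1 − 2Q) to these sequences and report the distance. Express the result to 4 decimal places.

Mismatches occur at site 13 (C/T, transition), site 17 (G/A, transition), site 19 (G/A, transition), site 20 (T/C, transition), site 24 (A/G, transition), site 26 (C/T, transition), site 28 (C/T, transition), site 32 (C/T, transition), site 33 (C/T, transition), site 36 (A/C, transversion), site 45 (C/T, transition), site 46 (T/C, transition).
Of the 12 differences, 11 transitions and 1 transversion over 48 sites: P = 11/48 = 0.229167, Q = 1/48 = 0.020833.
d = −0.5·ln(0.520833) − 0.25·ln(0.958334) = −0.5·(-0.652326) − 0.25·(-0.042559) = 0.3368.

0.3368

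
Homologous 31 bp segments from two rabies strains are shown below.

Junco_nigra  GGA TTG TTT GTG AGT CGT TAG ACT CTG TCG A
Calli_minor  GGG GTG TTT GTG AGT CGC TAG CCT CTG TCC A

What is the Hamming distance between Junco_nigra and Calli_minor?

5

The sequences differ at positions 3 (A/G), 4 (T/G), 18 (T/C), 22 (A/C), 30 (G/C).
That gives 5 mismatches out of 31 aligned sites, so the Hamming distance is 5.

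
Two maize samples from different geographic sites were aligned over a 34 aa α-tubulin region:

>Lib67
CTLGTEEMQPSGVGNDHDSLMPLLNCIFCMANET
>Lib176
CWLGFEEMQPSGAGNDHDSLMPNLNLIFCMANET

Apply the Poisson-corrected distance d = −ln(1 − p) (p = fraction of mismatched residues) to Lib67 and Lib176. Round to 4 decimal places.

The sequences differ at positions 2 (T/W), 5 (T/F), 13 (V/A), 23 (L/N), 26 (C/L).
p = 5/34 = 0.147059.
d = −ln(1 − 0.147059) = −ln(0.852941) = 0.1591.

0.1591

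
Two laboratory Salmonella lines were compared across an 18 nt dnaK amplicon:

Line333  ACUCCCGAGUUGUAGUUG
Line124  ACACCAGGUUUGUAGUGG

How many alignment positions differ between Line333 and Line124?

5

The sequences differ at positions 3 (U/A), 6 (C/A), 8 (A/G), 9 (G/U), 17 (U/G).
That gives 5 mismatches out of 18 aligned sites, so the Hamming distance is 5.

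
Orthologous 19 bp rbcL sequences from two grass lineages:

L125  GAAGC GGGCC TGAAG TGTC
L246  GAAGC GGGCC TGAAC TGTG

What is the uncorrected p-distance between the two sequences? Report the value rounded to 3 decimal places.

Differing sites — 15:G/C; 19:C/G.
There are 2 differences over 19 sites, so p = 2/19 = 0.105.

0.105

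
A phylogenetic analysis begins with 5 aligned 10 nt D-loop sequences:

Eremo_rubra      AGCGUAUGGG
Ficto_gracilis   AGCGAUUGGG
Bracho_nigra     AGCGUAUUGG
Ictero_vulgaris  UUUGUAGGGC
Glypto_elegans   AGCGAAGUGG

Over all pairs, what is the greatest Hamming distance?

7

Pairwise Hamming distances:
  Eremo_rubra vs Ficto_gracilis: 2
  Eremo_rubra vs Bracho_nigra: 1
  Eremo_rubra vs Ictero_vulgaris: 5
  Eremo_rubra vs Glypto_elegans: 3
  Ficto_gracilis vs Bracho_nigra: 3
  Ficto_gracilis vs Ictero_vulgaris: 7
  Ficto_gracilis vs Glypto_elegans: 3
  Bracho_nigra vs Ictero_vulgaris: 6
  Bracho_nigra vs Glypto_elegans: 2
  Ictero_vulgaris vs Glypto_elegans: 6
The largest is 7, between Ficto_gracilis and Ictero_vulgaris.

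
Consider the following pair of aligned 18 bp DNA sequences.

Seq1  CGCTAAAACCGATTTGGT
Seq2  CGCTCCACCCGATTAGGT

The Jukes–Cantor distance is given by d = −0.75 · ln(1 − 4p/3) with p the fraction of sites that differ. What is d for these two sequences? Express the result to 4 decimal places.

Mismatches occur at site 5 (A/C), site 6 (A/C), site 8 (A/C), site 15 (T/A).
p = 4/18 = 0.222222.
d = −0.75 · ln(1 − (4/3)·0.222222) = −0.75 · ln(0.703704) = −0.75 · (-0.351397) = 0.2635.

0.2635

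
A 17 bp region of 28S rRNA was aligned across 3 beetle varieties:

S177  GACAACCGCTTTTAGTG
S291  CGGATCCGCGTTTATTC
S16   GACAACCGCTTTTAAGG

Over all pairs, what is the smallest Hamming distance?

2

Pairwise Hamming distances:
  S177 vs S291: 7
  S177 vs S16: 2
  S291 vs S16: 8
The smallest is 2, between S177 and S16.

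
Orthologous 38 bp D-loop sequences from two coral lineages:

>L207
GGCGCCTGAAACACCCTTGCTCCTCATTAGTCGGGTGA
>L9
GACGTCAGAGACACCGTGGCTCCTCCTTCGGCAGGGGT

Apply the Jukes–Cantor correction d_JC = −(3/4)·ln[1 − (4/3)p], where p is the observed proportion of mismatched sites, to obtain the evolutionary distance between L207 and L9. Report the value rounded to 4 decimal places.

Mismatches occur at site 2 (G→A), site 5 (C→T), site 7 (T→A), site 10 (A→G), site 16 (C→G), site 18 (T→G), site 26 (A→C), site 29 (A→C), site 31 (T→G), site 33 (G→A), site 36 (T→G), site 38 (A→T).
p = 12/38 = 0.315789.
d = −0.75 · ln(1 − (4/3)·0.315789) = −0.75 · ln(0.578948) = −0.75 · (-0.546543) = 0.4099.

0.4099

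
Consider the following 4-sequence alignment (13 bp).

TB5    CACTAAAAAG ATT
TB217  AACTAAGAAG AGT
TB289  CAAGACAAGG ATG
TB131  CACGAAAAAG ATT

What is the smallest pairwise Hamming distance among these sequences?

Pairwise Hamming distances:
  TB5 vs TB217: 3
  TB5 vs TB289: 5
  TB5 vs TB131: 1
  TB217 vs TB289: 8
  TB217 vs TB131: 4
  TB289 vs TB131: 4
The smallest is 1, between TB5 and TB131.

1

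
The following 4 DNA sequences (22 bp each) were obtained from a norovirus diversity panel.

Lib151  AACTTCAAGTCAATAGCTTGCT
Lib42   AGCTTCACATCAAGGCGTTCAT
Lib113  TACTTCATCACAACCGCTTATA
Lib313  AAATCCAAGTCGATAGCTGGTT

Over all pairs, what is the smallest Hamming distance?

Pairwise Hamming distances:
  Lib151 vs Lib42: 9
  Lib151 vs Lib113: 9
  Lib151 vs Lib313: 5
  Lib42 vs Lib113: 12
  Lib42 vs Lib313: 13
  Lib113 vs Lib313: 12
The smallest is 5, between Lib151 and Lib313.

5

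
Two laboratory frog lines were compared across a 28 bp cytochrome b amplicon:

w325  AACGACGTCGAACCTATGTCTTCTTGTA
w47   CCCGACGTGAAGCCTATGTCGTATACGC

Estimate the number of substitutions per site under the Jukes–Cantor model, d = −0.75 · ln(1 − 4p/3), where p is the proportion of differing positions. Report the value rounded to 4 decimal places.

Mismatches occur at site 1 (A↔C), site 2 (A↔C), site 9 (C↔G), site 10 (G↔A), site 12 (A↔G), site 21 (T↔G), site 23 (C↔A), site 25 (T↔A), site 26 (G↔C), site 27 (T↔G), site 28 (A↔C).
p = 11/28 = 0.392857.
d = −0.75 · ln(1 − (4/3)·0.392857) = −0.75 · ln(0.476191) = −0.75 · (-0.741936) = 0.5565.

0.5565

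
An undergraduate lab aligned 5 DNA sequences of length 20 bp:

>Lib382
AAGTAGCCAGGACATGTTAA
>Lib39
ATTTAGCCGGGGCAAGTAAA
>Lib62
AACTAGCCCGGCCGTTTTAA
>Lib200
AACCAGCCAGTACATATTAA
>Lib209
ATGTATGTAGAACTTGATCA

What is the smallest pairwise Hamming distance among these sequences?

Pairwise Hamming distances:
  Lib382 vs Lib39: 6
  Lib382 vs Lib62: 5
  Lib382 vs Lib200: 4
  Lib382 vs Lib209: 8
  Lib39 vs Lib62: 8
  Lib39 vs Lib200: 9
  Lib39 vs Lib209: 12
  Lib62 vs Lib200: 6
  Lib62 vs Lib209: 12
  Lib200 vs Lib209: 11
The smallest is 4, between Lib382 and Lib200.

4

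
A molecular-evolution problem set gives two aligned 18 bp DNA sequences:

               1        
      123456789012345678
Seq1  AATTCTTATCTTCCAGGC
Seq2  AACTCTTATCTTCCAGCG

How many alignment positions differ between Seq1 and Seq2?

The sequences differ at positions 3 (T/C), 17 (G/C), 18 (C/G).
That gives 3 mismatches out of 18 aligned sites, so the Hamming distance is 3.

3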